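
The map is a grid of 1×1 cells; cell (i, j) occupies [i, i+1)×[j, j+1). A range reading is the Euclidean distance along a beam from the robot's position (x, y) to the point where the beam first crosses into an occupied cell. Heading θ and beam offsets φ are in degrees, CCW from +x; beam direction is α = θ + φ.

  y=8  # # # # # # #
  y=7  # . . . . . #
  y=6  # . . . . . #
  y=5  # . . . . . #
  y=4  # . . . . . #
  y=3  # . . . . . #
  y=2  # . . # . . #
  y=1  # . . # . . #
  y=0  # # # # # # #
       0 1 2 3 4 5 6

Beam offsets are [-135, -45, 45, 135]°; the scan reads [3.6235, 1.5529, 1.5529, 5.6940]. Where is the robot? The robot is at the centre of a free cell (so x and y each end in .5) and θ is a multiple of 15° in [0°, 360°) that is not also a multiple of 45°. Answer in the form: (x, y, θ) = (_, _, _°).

(x, y, θ) = (2.5, 6.5, 120°)

The pose lattice has 33·16 = 528 candidates. Test each by forward raycasting.
  (5.5, 6.5, 15°): beam 1 = 4.0415 ≠ 3.6235 ✗
  (1.5, 4.5, 285°): beam 1 = 0.5774 ≠ 3.6235 ✗
  (1.5, 6.5, 30°): beam 1 = 1.9319 ≠ 3.6235 ✗
  (4.5, 2.5, 75°): beam 1 = 1.7321 ≠ 3.6235 ✗
  …
  (2.5, 6.5, 120°): r_1=3.6235, r_2=1.5529, r_3=1.5529, r_4=5.6940 — all match ✓
Unique over the lattice → pose = (2.5, 6.5, 120°).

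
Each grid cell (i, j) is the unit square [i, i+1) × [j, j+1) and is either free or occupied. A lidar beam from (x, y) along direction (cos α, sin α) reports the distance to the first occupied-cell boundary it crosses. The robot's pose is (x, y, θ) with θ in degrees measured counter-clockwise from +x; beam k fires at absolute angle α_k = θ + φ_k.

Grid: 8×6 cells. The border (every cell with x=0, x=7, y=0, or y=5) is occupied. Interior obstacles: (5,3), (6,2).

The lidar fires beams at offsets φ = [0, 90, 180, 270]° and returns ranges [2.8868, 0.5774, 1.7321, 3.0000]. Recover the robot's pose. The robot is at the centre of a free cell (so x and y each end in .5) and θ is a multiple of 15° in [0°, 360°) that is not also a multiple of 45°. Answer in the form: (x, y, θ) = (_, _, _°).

The pose lattice has 22·16 = 352 candidates. Test each by forward raycasting.
  (5.5, 1.5, 150°): beam 1 = 5.1962 ≠ 2.8868 ✗
  (2.5, 1.5, 255°): beam 1 = 0.5176 ≠ 2.8868 ✗
  (2.5, 1.5, 30°): beam 1 = 3.0000 ≠ 2.8868 ✗
  (1.5, 2.5, 345°): beam 1 = 5.6940 ≠ 2.8868 ✗
  (1.5, 1.5, 120°): beam 1 = 1.0000 ≠ 2.8868 ✗
  …
  (4.5, 3.5, 240°): r_1=2.8868, r_2=0.5774, r_3=1.7321, r_4=3.0000 — all match ✓
Only this pose fits every beam.

(x, y, θ) = (4.5, 3.5, 240°)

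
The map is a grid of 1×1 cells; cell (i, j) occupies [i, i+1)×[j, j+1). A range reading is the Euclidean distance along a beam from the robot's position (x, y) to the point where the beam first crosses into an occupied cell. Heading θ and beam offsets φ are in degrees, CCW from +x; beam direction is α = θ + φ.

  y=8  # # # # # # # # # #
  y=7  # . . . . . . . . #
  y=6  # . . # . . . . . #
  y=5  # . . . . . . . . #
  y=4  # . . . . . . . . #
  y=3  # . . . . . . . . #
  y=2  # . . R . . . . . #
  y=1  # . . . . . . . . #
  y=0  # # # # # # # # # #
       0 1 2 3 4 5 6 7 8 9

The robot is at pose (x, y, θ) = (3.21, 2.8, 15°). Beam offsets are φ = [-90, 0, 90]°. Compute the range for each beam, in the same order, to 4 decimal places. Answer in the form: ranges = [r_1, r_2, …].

ranges = [1.8635, 5.9942, 5.3834]

beam 1: φ=-90°, α=285°
  cosα=0.2588 sinα=-0.9659 | (3,2) | tMaxX 3.0523 tMaxY 0.8282 | tΔX 3.8637 tΔY 1.0353
    t=0.8282 [y] (3,1)
    t=1.8635 [y] (3,0) — stop
  → r_1 = 1.8635
beam 2: φ=0°, α=15°
  cosα=0.9659 sinα=0.2588 | (3,2) | tMaxX 0.8179 tMaxY 0.7727 | tΔX 1.0353 tΔY 3.8637
    t=0.7727 [y] (3,3)
    t=0.8179 [x] (4,3)
    t=1.8531 [x] (5,3)
    t=2.8884 [x] (6,3)
    t=3.9237 [x] (7,3)
    t=4.6364 [y] (7,4)
    t=4.9590 [x] (8,4)
    t=5.9942 [x] (9,4) — stop
  → r_2 = 5.9942
beam 3: φ=90°, α=105°
  cosα=-0.2588 sinα=0.9659 | (3,2) | tMaxX 0.8114 tMaxY 0.2071 | tΔX 3.8637 tΔY 1.0353
    t=0.2071 [y] (3,3)
    t=0.8114 [x] (2,3)
    t=1.2423 [y] (2,4)
    t=2.2776 [y] (2,5)
    t=3.3129 [y] (2,6)
    t=4.3482 [y] (2,7)
    t=4.6751 [x] (1,7)
    t=5.3834 [y] (1,8) — stop
  → r_3 = 5.3834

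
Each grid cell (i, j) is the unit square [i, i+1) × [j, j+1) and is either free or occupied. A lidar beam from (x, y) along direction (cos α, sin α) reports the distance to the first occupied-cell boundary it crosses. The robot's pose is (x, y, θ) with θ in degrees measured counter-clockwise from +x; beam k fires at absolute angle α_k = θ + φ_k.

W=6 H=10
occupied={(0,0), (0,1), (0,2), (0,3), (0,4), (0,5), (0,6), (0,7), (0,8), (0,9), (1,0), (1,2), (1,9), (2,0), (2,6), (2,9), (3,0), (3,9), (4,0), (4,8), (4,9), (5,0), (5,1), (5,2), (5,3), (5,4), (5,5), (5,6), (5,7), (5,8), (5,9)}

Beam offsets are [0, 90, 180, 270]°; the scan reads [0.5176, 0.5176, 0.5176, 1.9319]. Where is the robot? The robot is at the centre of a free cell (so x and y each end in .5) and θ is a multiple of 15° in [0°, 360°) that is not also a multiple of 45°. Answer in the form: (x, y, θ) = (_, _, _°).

The pose lattice has 29·16 = 464 candidates. Test each by forward raycasting.
  (1.5, 8.5, 345°): beam 1 = 3.6235 ≠ 0.5176 ✗
  (2.5, 5.5, 330°): beam 1 = 2.8868 ≠ 0.5176 ✗
  (1.5, 5.5, 105°): beam 1 = 1.9319 ≠ 0.5176 ✗
  …
  (1.5, 1.5, 75°): r_1=0.5176, r_2=0.5176, r_3=0.5176, r_4=1.9319 — all match ✓
Only this pose fits every beam.

(x, y, θ) = (1.5, 1.5, 75°)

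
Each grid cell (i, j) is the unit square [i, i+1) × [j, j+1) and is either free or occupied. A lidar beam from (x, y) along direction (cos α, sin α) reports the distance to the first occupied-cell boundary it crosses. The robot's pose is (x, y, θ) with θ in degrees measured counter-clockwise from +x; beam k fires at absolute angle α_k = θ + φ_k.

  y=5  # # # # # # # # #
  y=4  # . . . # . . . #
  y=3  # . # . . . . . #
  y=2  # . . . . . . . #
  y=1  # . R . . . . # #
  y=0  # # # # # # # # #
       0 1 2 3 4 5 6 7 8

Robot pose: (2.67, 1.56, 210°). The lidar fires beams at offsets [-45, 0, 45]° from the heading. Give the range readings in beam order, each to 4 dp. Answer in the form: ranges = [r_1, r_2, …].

beam 1: φ=-45°, α=165°
  cosα=-0.9659 sinα=0.2588 | (2,1) | tMaxX 0.6936 tMaxY 1.7000 | tΔX 1.0353 tΔY 3.8637
    t=0.6936 [x] (1,1)
    t=1.7000 [y] (1,2)
    t=1.7289 [x] (0,2) — stop
  → r_1 = 1.7289
beam 2: φ=0°, α=210°
  cosα=-0.8660 sinα=-0.5000 | (2,1) | tMaxX 0.7736 tMaxY 1.1200 | tΔX 1.1547 tΔY 2.0000
    t=0.7736 [x] (1,1)
    t=1.1200 [y] (1,0) — stop
  → r_2 = 1.1200
beam 3: φ=45°, α=255°
  cosα=-0.2588 sinα=-0.9659 | (2,1) | tMaxX 2.5887 tMaxY 0.5798 | tΔX 3.8637 tΔY 1.0353
    t=0.5798 [y] (2,0) — stop
  → r_3 = 0.5798

ranges = [1.7289, 1.1200, 0.5798]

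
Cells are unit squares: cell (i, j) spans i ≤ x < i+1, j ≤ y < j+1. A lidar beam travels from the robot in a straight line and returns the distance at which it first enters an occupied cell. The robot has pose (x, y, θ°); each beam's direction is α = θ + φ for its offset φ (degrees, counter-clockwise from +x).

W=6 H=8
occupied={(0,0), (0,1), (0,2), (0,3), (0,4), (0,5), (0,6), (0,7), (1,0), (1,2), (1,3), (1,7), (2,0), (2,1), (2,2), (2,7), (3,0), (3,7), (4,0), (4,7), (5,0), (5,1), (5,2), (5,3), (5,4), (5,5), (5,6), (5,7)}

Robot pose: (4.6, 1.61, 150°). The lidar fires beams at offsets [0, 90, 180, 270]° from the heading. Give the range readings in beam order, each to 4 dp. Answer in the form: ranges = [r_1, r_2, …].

ranges = [1.8475, 0.7044, 0.4619, 0.8000]

beam 1: φ=0°, α=150°
  dir = (cos 150°, sin 150°) = (-0.8660, 0.5000); from cell (4,1)
  next x-line at t=0.6928, next y-line at t=0.7800; Δt_x=1.1547, Δt_y=2.0000
    x: enter (3,1) at t=0.6928
    y: enter (3,2) at t=0.7800
    x: enter (2,2) at t=1.8475 ← occupied
  → r_1 = 1.8475
beam 2: φ=90°, α=240°
  dir = (cos 240°, sin 240°) = (-0.5000, -0.8660); from cell (4,1)
  next x-line at t=1.2000, next y-line at t=0.7044; Δt_x=2.0000, Δt_y=1.1547
    y: enter (4,0) at t=0.7044 ← occupied
  → r_2 = 0.7044
beam 3: φ=180°, α=330°
  dir = (cos 330°, sin 330°) = (0.8660, -0.5000); from cell (4,1)
  next x-line at t=0.4619, next y-line at t=1.2200; Δt_x=1.1547, Δt_y=2.0000
    x: enter (5,1) at t=0.4619 ← occupied
  → r_3 = 0.4619
beam 4: φ=270°, α=60°
  dir = (cos 60°, sin 60°) = (0.5000, 0.8660); from cell (4,1)
  next x-line at t=0.8000, next y-line at t=0.4503; Δt_x=2.0000, Δt_y=1.1547
    y: enter (4,2) at t=0.4503
    x: enter (5,2) at t=0.8000 ← occupied
  → r_4 = 0.8000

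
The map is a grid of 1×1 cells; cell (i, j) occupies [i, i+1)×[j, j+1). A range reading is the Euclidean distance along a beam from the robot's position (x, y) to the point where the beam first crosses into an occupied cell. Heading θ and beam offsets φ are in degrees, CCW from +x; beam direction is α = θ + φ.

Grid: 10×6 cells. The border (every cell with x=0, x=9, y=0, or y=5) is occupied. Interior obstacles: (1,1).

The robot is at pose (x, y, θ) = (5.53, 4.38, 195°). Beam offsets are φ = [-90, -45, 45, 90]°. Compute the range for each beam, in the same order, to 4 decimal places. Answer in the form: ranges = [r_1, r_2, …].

beam 1: φ=-90°, α=105°
  direction (-0.2588, 0.9659); cell (5,4); t to first gridline: x 2.0478, y 0.6419 (then +3.8637 / +1.0353)
    (5,5) via y @ 0.6419  # hit
  → r_1 = 0.6419
beam 2: φ=-45°, α=150°
  direction (-0.8660, 0.5000); cell (5,4); t to first gridline: x 0.6120, y 1.2400 (then +1.1547 / +2.0000)
    (4,4) via x @ 0.6120
    (4,5) via y @ 1.2400  # hit
  → r_2 = 1.2400
beam 3: φ=45°, α=240°
  direction (-0.5000, -0.8660); cell (5,4); t to first gridline: x 1.0600, y 0.4388 (then +2.0000 / +1.1547)
    (5,3) via y @ 0.4388
    (4,3) via x @ 1.0600
    (4,2) via y @ 1.5935
    (4,1) via y @ 2.7482
    (3,1) via x @ 3.0600
    (3,0) via y @ 3.9029  # hit
  → r_3 = 3.9029
beam 4: φ=90°, α=285°
  direction (0.2588, -0.9659); cell (5,4); t to first gridline: x 1.8159, y 0.3934 (then +3.8637 / +1.0353)
    (5,3) via y @ 0.3934
    (5,2) via y @ 1.4287
    (6,2) via x @ 1.8159
    (6,1) via y @ 2.4640
    (6,0) via y @ 3.4992  # hit
  → r_4 = 3.4992

ranges = [0.6419, 1.2400, 3.9029, 3.4992]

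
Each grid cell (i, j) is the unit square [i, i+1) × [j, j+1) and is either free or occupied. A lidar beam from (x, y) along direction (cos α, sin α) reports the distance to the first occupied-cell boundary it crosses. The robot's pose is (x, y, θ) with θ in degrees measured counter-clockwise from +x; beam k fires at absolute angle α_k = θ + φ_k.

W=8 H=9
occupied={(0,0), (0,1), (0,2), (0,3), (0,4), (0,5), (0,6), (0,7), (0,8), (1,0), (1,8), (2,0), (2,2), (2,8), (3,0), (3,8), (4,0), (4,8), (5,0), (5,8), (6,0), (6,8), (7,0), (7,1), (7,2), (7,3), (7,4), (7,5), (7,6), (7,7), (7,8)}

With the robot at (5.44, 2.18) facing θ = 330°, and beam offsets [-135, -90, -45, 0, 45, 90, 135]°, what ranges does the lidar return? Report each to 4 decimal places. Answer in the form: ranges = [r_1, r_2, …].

ranges = [4.5592, 1.3625, 1.2216, 1.8013, 1.6150, 3.1200, 6.0253]

beam 1: φ=-135°, α=195°
  cosα=-0.9659 sinα=-0.2588 | (5,2) | tMaxX 0.4555 tMaxY 0.6955 | tΔX 1.0353 tΔY 3.8637
    t=0.4555 [x] (4,2)
    t=0.6955 [y] (4,1)
    t=1.4908 [x] (3,1)
    t=2.5261 [x] (2,1)
    t=3.5614 [x] (1,1)
    t=4.5592 [y] (1,0) — stop
  → r_1 = 4.5592
beam 2: φ=-90°, α=240°
  cosα=-0.5000 sinα=-0.8660 | (5,2) | tMaxX 0.8800 tMaxY 0.2078 | tΔX 2.0000 tΔY 1.1547
    t=0.2078 [y] (5,1)
    t=0.8800 [x] (4,1)
    t=1.3625 [y] (4,0) — stop
  → r_2 = 1.3625
beam 3: φ=-45°, α=285°
  cosα=0.2588 sinα=-0.9659 | (5,2) | tMaxX 2.1637 tMaxY 0.1863 | tΔX 3.8637 tΔY 1.0353
    t=0.1863 [y] (5,1)
    t=1.2216 [y] (5,0) — stop
  → r_3 = 1.2216
beam 4: φ=0°, α=330°
  cosα=0.8660 sinα=-0.5000 | (5,2) | tMaxX 0.6466 tMaxY 0.3600 | tΔX 1.1547 tΔY 2.0000
    t=0.3600 [y] (5,1)
    t=0.6466 [x] (6,1)
    t=1.8013 [x] (7,1) — stop
  → r_4 = 1.8013
beam 5: φ=45°, α=15°
  cosα=0.9659 sinα=0.2588 | (5,2) | tMaxX 0.5798 tMaxY 3.1682 | tΔX 1.0353 tΔY 3.8637
    t=0.5798 [x] (6,2)
    t=1.6150 [x] (7,2) — stop
  → r_5 = 1.6150
beam 6: φ=90°, α=60°
  cosα=0.5000 sinα=0.8660 | (5,2) | tMaxX 1.1200 tMaxY 0.9469 | tΔX 2.0000 tΔY 1.1547
    t=0.9469 [y] (5,3)
    t=1.1200 [x] (6,3)
    t=2.1016 [y] (6,4)
    t=3.1200 [x] (7,4) — stop
  → r_6 = 3.1200
beam 7: φ=135°, α=105°
  cosα=-0.2588 sinα=0.9659 | (5,2) | tMaxX 1.7000 tMaxY 0.8489 | tΔX 3.8637 tΔY 1.0353
    t=0.8489 [y] (5,3)
    t=1.7000 [x] (4,3)
    t=1.8842 [y] (4,4)
    t=2.9195 [y] (4,5)
    t=3.9548 [y] (4,6)
    t=4.9900 [y] (4,7)
    t=5.5637 [x] (3,7)
    t=6.0253 [y] (3,8) — stop
  → r_7 = 6.0253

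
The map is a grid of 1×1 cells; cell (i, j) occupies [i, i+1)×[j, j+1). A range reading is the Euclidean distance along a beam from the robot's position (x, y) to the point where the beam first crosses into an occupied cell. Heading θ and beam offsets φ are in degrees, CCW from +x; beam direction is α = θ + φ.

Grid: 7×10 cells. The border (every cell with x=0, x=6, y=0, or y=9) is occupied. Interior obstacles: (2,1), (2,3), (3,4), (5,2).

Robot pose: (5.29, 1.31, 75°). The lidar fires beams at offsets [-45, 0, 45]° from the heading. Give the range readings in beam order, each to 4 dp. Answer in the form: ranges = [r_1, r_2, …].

beam 1: φ=-45°, α=30°
  dir = (cos 30°, sin 30°) = (0.8660, 0.5000); from cell (5,1)
  next x-line at t=0.8198, next y-line at t=1.3800; Δt_x=1.1547, Δt_y=2.0000
    x: enter (6,1) at t=0.8198 ← occupied
  → r_1 = 0.8198
beam 2: φ=0°, α=75°
  dir = (cos 75°, sin 75°) = (0.2588, 0.9659); from cell (5,1)
  next x-line at t=2.7432, next y-line at t=0.7143; Δt_x=3.8637, Δt_y=1.0353
    y: enter (5,2) at t=0.7143 ← occupied
  → r_2 = 0.7143
beam 3: φ=45°, α=120°
  dir = (cos 120°, sin 120°) = (-0.5000, 0.8660); from cell (5,1)
  next x-line at t=0.5800, next y-line at t=0.7967; Δt_x=2.0000, Δt_y=1.1547
    x: enter (4,1) at t=0.5800
    y: enter (4,2) at t=0.7967
    y: enter (4,3) at t=1.9514
    x: enter (3,3) at t=2.5800
    y: enter (3,4) at t=3.1061 ← occupied
  → r_3 = 3.1061

ranges = [0.8198, 0.7143, 3.1061]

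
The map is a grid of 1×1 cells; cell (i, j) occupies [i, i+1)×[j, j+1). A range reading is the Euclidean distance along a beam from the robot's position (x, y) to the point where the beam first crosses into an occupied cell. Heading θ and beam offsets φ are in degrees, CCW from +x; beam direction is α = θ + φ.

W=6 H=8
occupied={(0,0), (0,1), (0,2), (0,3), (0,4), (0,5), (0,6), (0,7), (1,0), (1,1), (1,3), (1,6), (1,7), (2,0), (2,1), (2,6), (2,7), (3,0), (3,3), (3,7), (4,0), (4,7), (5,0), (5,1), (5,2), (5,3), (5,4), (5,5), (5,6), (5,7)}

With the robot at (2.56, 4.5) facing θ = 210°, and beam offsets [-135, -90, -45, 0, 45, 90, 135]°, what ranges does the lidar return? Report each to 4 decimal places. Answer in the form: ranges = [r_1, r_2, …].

beam 1: φ=-135°, α=75°
  d=(0.2588,0.9659)  start (2,4)  tX=1.7000 tY=0.5176  stride 1/|dx|=3.8637 1/|dy|=1.0353
    cross y-line → (2,5), t=0.5176
    cross y-line → (2,6), t=1.5529 (wall)
  → r_1 = 1.5529
beam 2: φ=-90°, α=120°
  d=(-0.5000,0.8660)  start (2,4)  tX=1.1200 tY=0.5774  stride 1/|dx|=2.0000 1/|dy|=1.1547
    cross y-line → (2,5), t=0.5774
    cross x-line → (1,5), t=1.1200
    cross y-line → (1,6), t=1.7321 (wall)
  → r_2 = 1.7321
beam 3: φ=-45°, α=165°
  d=(-0.9659,0.2588)  start (2,4)  tX=0.5798 tY=1.9319  stride 1/|dx|=1.0353 1/|dy|=3.8637
    cross x-line → (1,4), t=0.5798
    cross x-line → (0,4), t=1.6150 (wall)
  → r_3 = 1.6150
beam 4: φ=0°, α=210°
  d=(-0.8660,-0.5000)  start (2,4)  tX=0.6466 tY=1.0000  stride 1/|dx|=1.1547 1/|dy|=2.0000
    cross x-line → (1,4), t=0.6466
    cross y-line → (1,3), t=1.0000 (wall)
  → r_4 = 1.0000
beam 5: φ=45°, α=255°
  d=(-0.2588,-0.9659)  start (2,4)  tX=2.1637 tY=0.5176  stride 1/|dx|=3.8637 1/|dy|=1.0353
    cross y-line → (2,3), t=0.5176
    cross y-line → (2,2), t=1.5529
    cross x-line → (1,2), t=2.1637
    cross y-line → (1,1), t=2.5882 (wall)
  → r_5 = 2.5882
beam 6: φ=90°, α=300°
  d=(0.5000,-0.8660)  start (2,4)  tX=0.8800 tY=0.5774  stride 1/|dx|=2.0000 1/|dy|=1.1547
    cross y-line → (2,3), t=0.5774
    cross x-line → (3,3), t=0.8800 (wall)
  → r_6 = 0.8800
beam 7: φ=135°, α=345°
  d=(0.9659,-0.2588)  start (2,4)  tX=0.4555 tY=1.9319  stride 1/|dx|=1.0353 1/|dy|=3.8637
    cross x-line → (3,4), t=0.4555
    cross x-line → (4,4), t=1.4908
    cross y-line → (4,3), t=1.9319
    cross x-line → (5,3), t=2.5261 (wall)
  → r_7 = 2.5261

ranges = [1.5529, 1.7321, 1.6150, 1.0000, 2.5882, 0.8800, 2.5261]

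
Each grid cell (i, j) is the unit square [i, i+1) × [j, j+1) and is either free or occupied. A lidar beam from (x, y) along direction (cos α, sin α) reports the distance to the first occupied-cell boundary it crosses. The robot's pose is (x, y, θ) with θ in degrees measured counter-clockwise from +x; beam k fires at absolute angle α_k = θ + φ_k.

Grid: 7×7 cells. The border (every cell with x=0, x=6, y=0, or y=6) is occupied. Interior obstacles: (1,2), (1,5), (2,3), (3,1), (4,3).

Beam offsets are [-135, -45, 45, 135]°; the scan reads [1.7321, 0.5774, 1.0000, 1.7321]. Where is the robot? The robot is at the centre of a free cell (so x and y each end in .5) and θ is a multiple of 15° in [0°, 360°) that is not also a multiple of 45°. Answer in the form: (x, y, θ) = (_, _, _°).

(x, y, θ) = (4.5, 2.5, 165°)

The pose lattice has 20·16 = 320 candidates. Test each by forward raycasting.
  (1.5, 3.5, 195°): beam 1 = 2.8868 ≠ 1.7321 ✗
  (1.5, 3.5, 150°): beam 1 = 0.5176 ≠ 1.7321 ✗
  (4.5, 2.5, 15°): beam 1 = 1.0000 ≠ 1.7321 ✗
  (4.5, 2.5, 345°): beam 1 = 1.0000 ≠ 1.7321 ✗
  …
  (4.5, 2.5, 165°): r_1=1.7321, r_2=0.5774, r_3=1.0000, r_4=1.7321 — all match ✓
Unique over the lattice → pose = (4.5, 2.5, 165°).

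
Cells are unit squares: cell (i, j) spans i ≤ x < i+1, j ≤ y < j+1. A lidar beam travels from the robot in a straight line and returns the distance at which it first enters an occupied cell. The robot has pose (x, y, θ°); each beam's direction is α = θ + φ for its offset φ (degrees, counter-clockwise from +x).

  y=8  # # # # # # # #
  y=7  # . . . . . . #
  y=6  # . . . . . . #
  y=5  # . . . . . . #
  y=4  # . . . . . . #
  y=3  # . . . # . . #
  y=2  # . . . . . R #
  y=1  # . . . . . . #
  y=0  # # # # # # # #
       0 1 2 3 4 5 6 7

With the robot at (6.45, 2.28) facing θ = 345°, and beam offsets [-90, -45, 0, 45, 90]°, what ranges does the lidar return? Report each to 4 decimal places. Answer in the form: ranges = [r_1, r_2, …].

ranges = [1.3252, 1.1000, 0.5694, 0.6351, 2.1250]

beam 1: φ=-90°, α=255°
  dir = (cos 255°, sin 255°) = (-0.2588, -0.9659); from cell (6,2)
  next x-line at t=1.7387, next y-line at t=0.2899; Δt_x=3.8637, Δt_y=1.0353
    y: enter (6,1) at t=0.2899
    y: enter (6,0) at t=1.3252 ← occupied
  → r_1 = 1.3252
beam 2: φ=-45°, α=300°
  dir = (cos 300°, sin 300°) = (0.5000, -0.8660); from cell (6,2)
  next x-line at t=1.1000, next y-line at t=0.3233; Δt_x=2.0000, Δt_y=1.1547
    y: enter (6,1) at t=0.3233
    x: enter (7,1) at t=1.1000 ← occupied
  → r_2 = 1.1000
beam 3: φ=0°, α=345°
  dir = (cos 345°, sin 345°) = (0.9659, -0.2588); from cell (6,2)
  next x-line at t=0.5694, next y-line at t=1.0818; Δt_x=1.0353, Δt_y=3.8637
    x: enter (7,2) at t=0.5694 ← occupied
  → r_3 = 0.5694
beam 4: φ=45°, α=30°
  dir = (cos 30°, sin 30°) = (0.8660, 0.5000); from cell (6,2)
  next x-line at t=0.6351, next y-line at t=1.4400; Δt_x=1.1547, Δt_y=2.0000
    x: enter (7,2) at t=0.6351 ← occupied
  → r_4 = 0.6351
beam 5: φ=90°, α=75°
  dir = (cos 75°, sin 75°) = (0.2588, 0.9659); from cell (6,2)
  next x-line at t=2.1250, next y-line at t=0.7454; Δt_x=3.8637, Δt_y=1.0353
    y: enter (6,3) at t=0.7454
    y: enter (6,4) at t=1.7807
    x: enter (7,4) at t=2.1250 ← occupied
  → r_5 = 2.1250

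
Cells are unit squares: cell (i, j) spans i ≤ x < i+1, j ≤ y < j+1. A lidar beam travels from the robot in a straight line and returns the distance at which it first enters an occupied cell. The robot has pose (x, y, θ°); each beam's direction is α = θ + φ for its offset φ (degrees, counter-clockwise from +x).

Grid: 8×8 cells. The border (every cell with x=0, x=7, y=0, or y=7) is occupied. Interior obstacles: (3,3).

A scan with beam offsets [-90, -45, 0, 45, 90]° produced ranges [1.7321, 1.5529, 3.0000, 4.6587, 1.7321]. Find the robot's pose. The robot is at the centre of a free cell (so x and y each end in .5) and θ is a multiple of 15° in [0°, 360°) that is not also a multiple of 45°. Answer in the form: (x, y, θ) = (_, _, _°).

Candidates: 35 free-cell centres × 16 headings = 560 poses. Raycast each; keep the one whose scan matches to 4 dp.
  (3.5, 2.5, 105°): beam 1 = 3.6235 ≠ 1.7321 ✗
  (1.5, 3.5, 30°): beam 1 = 2.8868 ≠ 1.7321 ✗
  (1.5, 4.5, 15°): beam 1 = 3.6235 ≠ 1.7321 ✗
  …
  (5.5, 2.5, 60°): r_1=1.7321, r_2=1.5529, r_3=3.0000, r_4=4.6587, r_5=1.7321 — all match ✓
Unique over the lattice → pose = (5.5, 2.5, 60°).

(x, y, θ) = (5.5, 2.5, 60°)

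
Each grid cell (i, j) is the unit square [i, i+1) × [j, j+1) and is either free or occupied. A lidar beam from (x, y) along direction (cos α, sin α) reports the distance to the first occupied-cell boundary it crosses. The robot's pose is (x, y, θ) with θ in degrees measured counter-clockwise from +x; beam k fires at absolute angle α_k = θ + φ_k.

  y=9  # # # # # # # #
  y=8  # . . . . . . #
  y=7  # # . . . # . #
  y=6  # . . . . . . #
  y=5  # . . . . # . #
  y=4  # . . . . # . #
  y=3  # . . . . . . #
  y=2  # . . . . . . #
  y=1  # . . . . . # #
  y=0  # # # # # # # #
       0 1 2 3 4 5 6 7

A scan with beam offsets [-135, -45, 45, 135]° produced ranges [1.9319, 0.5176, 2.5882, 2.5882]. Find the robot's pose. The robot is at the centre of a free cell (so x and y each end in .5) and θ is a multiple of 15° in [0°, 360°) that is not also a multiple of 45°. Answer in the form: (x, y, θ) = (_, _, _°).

The pose lattice has 43·16 = 688 candidates. Test each by forward raycasting.
  (6.5, 3.5, 30°): beam 1 = 1.5529 ≠ 1.9319 ✗
  (4.5, 8.5, 300°): beam 2 = 7.7646 ≠ 0.5176 ✗
  (3.5, 5.5, 345°): beam 1 = 2.8868 ≠ 1.9319 ✗
  (6.5, 5.5, 60°): beam 3 = 1.9319 ≠ 2.5882 ✗
  …
  (4.5, 8.5, 150°): r_1=1.9319, r_2=0.5176, r_3=2.5882, r_4=2.5882 — all match ✓
Only this pose fits every beam.

(x, y, θ) = (4.5, 8.5, 150°)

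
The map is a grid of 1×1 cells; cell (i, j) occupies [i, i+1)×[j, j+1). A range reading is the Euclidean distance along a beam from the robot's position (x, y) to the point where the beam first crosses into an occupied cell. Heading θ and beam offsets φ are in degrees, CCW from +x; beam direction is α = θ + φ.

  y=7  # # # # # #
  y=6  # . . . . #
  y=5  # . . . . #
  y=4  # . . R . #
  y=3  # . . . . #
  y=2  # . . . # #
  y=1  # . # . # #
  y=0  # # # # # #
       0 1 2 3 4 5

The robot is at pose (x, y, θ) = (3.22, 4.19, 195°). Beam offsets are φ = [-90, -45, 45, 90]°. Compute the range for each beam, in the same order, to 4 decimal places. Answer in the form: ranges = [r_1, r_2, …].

beam 1: φ=-90°, α=105°
  d=(-0.2588,0.9659)  start (3,4)  tX=0.8500 tY=0.8386  stride 1/|dx|=3.8637 1/|dy|=1.0353
    cross y-line → (3,5), t=0.8386
    cross x-line → (2,5), t=0.8500
    cross y-line → (2,6), t=1.8738
    cross y-line → (2,7), t=2.9091 (wall)
  → r_1 = 2.9091
beam 2: φ=-45°, α=150°
  d=(-0.8660,0.5000)  start (3,4)  tX=0.2540 tY=1.6200  stride 1/|dx|=1.1547 1/|dy|=2.0000
    cross x-line → (2,4), t=0.2540
    cross x-line → (1,4), t=1.4087
    cross y-line → (1,5), t=1.6200
    cross x-line → (0,5), t=2.5634 (wall)
  → r_2 = 2.5634
beam 3: φ=45°, α=240°
  d=(-0.5000,-0.8660)  start (3,4)  tX=0.4400 tY=0.2194  stride 1/|dx|=2.0000 1/|dy|=1.1547
    cross y-line → (3,3), t=0.2194
    cross x-line → (2,3), t=0.4400
    cross y-line → (2,2), t=1.3741
    cross x-line → (1,2), t=2.4400
    cross y-line → (1,1), t=2.5288
    cross y-line → (1,0), t=3.6835 (wall)
  → r_3 = 3.6835
beam 4: φ=90°, α=285°
  d=(0.2588,-0.9659)  start (3,4)  tX=3.0137 tY=0.1967  stride 1/|dx|=3.8637 1/|dy|=1.0353
    cross y-line → (3,3), t=0.1967
    cross y-line → (3,2), t=1.2320
    cross y-line → (3,1), t=2.2673
    cross x-line → (4,1), t=3.0137 (wall)
  → r_4 = 3.0137

ranges = [2.9091, 2.5634, 3.6835, 3.0137]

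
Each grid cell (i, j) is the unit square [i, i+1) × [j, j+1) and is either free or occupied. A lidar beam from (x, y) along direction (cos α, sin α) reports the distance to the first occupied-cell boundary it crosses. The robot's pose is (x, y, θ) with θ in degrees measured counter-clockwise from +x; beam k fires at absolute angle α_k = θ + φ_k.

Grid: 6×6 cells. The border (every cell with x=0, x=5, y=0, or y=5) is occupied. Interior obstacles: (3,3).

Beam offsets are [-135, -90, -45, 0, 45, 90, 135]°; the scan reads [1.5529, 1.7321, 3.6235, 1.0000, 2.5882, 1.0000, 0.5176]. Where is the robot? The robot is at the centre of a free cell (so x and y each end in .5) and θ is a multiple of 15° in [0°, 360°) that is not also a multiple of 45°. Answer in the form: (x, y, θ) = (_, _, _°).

Enumerate (i+0.5, j+0.5, θ) over the 15 free cells and 16 admissible headings. For each, cast all 7 beams and compare to the given ranges.
  (4.5, 3.5, 75°): beam 1 = 1.0000 ≠ 1.5529 ✗
  (4.5, 4.5, 240°): beam 1 = 0.5176 ≠ 1.5529 ✗
  (4.5, 1.5, 330°): beam 1 = 1.9319 ≠ 1.5529 ✗
  (2.5, 3.5, 210°): beam 3 = 1.5529 ≠ 3.6235 ✗
  …
  (2.5, 4.5, 300°): r_1=1.5529, r_2=1.7321, r_3=3.6235, r_4=1.0000, r_5=2.5882, r_6=1.0000, r_7=0.5176 — all match ✓
No second candidate reproduces the full scan.

(x, y, θ) = (2.5, 4.5, 300°)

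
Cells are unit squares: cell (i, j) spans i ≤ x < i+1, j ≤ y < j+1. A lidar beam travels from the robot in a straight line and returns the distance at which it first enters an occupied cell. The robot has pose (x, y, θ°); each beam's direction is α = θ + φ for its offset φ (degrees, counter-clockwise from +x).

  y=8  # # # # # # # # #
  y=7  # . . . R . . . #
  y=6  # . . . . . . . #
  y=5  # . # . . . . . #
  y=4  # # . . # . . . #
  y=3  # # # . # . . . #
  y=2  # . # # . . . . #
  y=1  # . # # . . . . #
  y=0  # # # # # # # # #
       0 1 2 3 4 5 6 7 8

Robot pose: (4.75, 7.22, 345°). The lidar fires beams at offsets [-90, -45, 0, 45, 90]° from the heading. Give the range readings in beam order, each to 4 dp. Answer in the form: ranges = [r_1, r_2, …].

ranges = [2.2983, 6.5000, 3.3646, 1.5600, 0.8075]

beam 1: φ=-90°, α=255°
  direction (-0.2588, -0.9659); cell (4,7); t to first gridline: x 2.8978, y 0.2278 (then +3.8637 / +1.0353)
    (4,6) via y @ 0.2278
    (4,5) via y @ 1.2630
    (4,4) via y @ 2.2983  # hit
  → r_1 = 2.2983
beam 2: φ=-45°, α=300°
  direction (0.5000, -0.8660); cell (4,7); t to first gridline: x 0.5000, y 0.2540 (then +2.0000 / +1.1547)
    (4,6) via y @ 0.2540
    (5,6) via x @ 0.5000
    (5,5) via y @ 1.4087
    (6,5) via x @ 2.5000
    (6,4) via y @ 2.5634
    (6,3) via y @ 3.7181
    (7,3) via x @ 4.5000
    (7,2) via y @ 4.8728
    (7,1) via y @ 6.0275
    (8,1) via x @ 6.5000  # hit
  → r_2 = 6.5000
beam 3: φ=0°, α=345°
  direction (0.9659, -0.2588); cell (4,7); t to first gridline: x 0.2588, y 0.8500 (then +1.0353 / +3.8637)
    (5,7) via x @ 0.2588
    (5,6) via y @ 0.8500
    (6,6) via x @ 1.2941
    (7,6) via x @ 2.3294
    (8,6) via x @ 3.3646  # hit
  → r_3 = 3.3646
beam 4: φ=45°, α=30°
  direction (0.8660, 0.5000); cell (4,7); t to first gridline: x 0.2887, y 1.5600 (then +1.1547 / +2.0000)
    (5,7) via x @ 0.2887
    (6,7) via x @ 1.4434
    (6,8) via y @ 1.5600  # hit
  → r_4 = 1.5600
beam 5: φ=90°, α=75°
  direction (0.2588, 0.9659); cell (4,7); t to first gridline: x 0.9659, y 0.8075 (then +3.8637 / +1.0353)
    (4,8) via y @ 0.8075  # hit
  → r_5 = 0.8075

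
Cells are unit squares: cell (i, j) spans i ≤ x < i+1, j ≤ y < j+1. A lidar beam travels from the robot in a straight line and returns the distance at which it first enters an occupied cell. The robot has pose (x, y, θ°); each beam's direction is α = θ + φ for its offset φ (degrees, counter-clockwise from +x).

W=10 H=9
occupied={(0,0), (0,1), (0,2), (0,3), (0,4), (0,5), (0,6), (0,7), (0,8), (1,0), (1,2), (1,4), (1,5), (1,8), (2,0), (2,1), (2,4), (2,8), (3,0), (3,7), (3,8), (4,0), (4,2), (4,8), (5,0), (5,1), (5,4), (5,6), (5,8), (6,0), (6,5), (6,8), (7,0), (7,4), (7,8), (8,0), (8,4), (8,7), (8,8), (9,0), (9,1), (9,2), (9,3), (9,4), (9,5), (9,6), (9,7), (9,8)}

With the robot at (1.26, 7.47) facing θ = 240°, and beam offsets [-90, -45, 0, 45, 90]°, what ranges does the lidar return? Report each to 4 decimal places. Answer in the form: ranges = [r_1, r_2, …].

ranges = [0.3002, 0.2692, 0.5200, 1.5219, 4.9400]

beam 1: φ=-90°, α=150°
  dir = (cos 150°, sin 150°) = (-0.8660, 0.5000); from cell (1,7)
  next x-line at t=0.3002, next y-line at t=1.0600; Δt_x=1.1547, Δt_y=2.0000
    x: enter (0,7) at t=0.3002 ← occupied
  → r_1 = 0.3002
beam 2: φ=-45°, α=195°
  dir = (cos 195°, sin 195°) = (-0.9659, -0.2588); from cell (1,7)
  next x-line at t=0.2692, next y-line at t=1.8159; Δt_x=1.0353, Δt_y=3.8637
    x: enter (0,7) at t=0.2692 ← occupied
  → r_2 = 0.2692
beam 3: φ=0°, α=240°
  dir = (cos 240°, sin 240°) = (-0.5000, -0.8660); from cell (1,7)
  next x-line at t=0.5200, next y-line at t=0.5427; Δt_x=2.0000, Δt_y=1.1547
    x: enter (0,7) at t=0.5200 ← occupied
  → r_3 = 0.5200
beam 4: φ=45°, α=285°
  dir = (cos 285°, sin 285°) = (0.2588, -0.9659); from cell (1,7)
  next x-line at t=2.8591, next y-line at t=0.4866; Δt_x=3.8637, Δt_y=1.0353
    y: enter (1,6) at t=0.4866
    y: enter (1,5) at t=1.5219 ← occupied
  → r_4 = 1.5219
beam 5: φ=90°, α=330°
  dir = (cos 330°, sin 330°) = (0.8660, -0.5000); from cell (1,7)
  next x-line at t=0.8545, next y-line at t=0.9400; Δt_x=1.1547, Δt_y=2.0000
    x: enter (2,7) at t=0.8545
    y: enter (2,6) at t=0.9400
    x: enter (3,6) at t=2.0092
    y: enter (3,5) at t=2.9400
    x: enter (4,5) at t=3.1639
    x: enter (5,5) at t=4.3186
    y: enter (5,4) at t=4.9400 ← occupied
  → r_5 = 4.9400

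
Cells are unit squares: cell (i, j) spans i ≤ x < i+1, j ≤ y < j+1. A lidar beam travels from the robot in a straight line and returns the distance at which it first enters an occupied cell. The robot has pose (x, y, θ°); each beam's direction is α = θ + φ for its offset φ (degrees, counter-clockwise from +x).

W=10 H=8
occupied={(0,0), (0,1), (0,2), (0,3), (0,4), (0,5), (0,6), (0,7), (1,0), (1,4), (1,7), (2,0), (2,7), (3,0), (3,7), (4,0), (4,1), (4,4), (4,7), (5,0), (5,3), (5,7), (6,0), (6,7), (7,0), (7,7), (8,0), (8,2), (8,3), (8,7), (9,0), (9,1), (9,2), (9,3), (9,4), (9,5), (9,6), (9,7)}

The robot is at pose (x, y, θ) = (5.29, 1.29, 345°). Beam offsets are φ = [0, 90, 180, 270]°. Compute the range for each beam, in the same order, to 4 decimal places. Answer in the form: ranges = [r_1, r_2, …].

beam 1: φ=0°, α=345°
  d=(0.9659,-0.2588)  start (5,1)  tX=0.7350 tY=1.1205  stride 1/|dx|=1.0353 1/|dy|=3.8637
    cross x-line → (6,1), t=0.7350
    cross y-line → (6,0), t=1.1205 (wall)
  → r_1 = 1.1205
beam 2: φ=90°, α=75°
  d=(0.2588,0.9659)  start (5,1)  tX=2.7432 tY=0.7350  stride 1/|dx|=3.8637 1/|dy|=1.0353
    cross y-line → (5,2), t=0.7350
    cross y-line → (5,3), t=1.7703 (wall)
  → r_2 = 1.7703
beam 3: φ=180°, α=165°
  d=(-0.9659,0.2588)  start (5,1)  tX=0.3002 tY=2.7432  stride 1/|dx|=1.0353 1/|dy|=3.8637
    cross x-line → (4,1), t=0.3002 (wall)
  → r_3 = 0.3002
beam 4: φ=270°, α=255°
  d=(-0.2588,-0.9659)  start (5,1)  tX=1.1205 tY=0.3002  stride 1/|dx|=3.8637 1/|dy|=1.0353
    cross y-line → (5,0), t=0.3002 (wall)
  → r_4 = 0.3002

ranges = [1.1205, 1.7703, 0.3002, 0.3002]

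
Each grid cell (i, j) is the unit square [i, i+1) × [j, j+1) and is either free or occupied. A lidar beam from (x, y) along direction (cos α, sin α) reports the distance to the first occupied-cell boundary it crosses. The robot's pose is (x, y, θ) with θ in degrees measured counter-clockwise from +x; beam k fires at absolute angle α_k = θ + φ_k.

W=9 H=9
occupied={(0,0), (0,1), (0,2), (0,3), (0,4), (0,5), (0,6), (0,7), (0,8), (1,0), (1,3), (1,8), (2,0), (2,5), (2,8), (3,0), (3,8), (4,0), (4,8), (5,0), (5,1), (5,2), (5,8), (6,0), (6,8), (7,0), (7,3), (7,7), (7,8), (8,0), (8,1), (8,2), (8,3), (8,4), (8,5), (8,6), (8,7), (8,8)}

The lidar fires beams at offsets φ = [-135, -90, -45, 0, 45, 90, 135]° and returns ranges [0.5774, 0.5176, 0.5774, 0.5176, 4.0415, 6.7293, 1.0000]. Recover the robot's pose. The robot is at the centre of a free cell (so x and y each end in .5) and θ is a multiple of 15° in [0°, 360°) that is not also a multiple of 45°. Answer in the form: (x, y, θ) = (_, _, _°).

The pose lattice has 43·16 = 688 candidates. Test each by forward raycasting.
  (3.5, 7.5, 345°): beam 1 = 2.8868 ≠ 0.5774 ✗
  (4.5, 7.5, 345°): beam 1 = 4.0415 ≠ 0.5774 ✗
  (2.5, 2.5, 345°): beam 1 = 1.7321 ≠ 0.5774 ✗
  (1.5, 4.5, 105°): beam 1 = 4.0415 ≠ 0.5774 ✗
  (7.5, 5.5, 210°): beam 1 = 1.5529 ≠ 0.5774 ✗
  …
  (1.5, 4.5, 285°): r_1=0.5774, r_2=0.5176, r_3=0.5774, r_4=0.5176, r_5=4.0415, r_6=6.7293, r_7=1.0000 — all match ✓
Unique over the lattice → pose = (1.5, 4.5, 285°).

(x, y, θ) = (1.5, 4.5, 285°)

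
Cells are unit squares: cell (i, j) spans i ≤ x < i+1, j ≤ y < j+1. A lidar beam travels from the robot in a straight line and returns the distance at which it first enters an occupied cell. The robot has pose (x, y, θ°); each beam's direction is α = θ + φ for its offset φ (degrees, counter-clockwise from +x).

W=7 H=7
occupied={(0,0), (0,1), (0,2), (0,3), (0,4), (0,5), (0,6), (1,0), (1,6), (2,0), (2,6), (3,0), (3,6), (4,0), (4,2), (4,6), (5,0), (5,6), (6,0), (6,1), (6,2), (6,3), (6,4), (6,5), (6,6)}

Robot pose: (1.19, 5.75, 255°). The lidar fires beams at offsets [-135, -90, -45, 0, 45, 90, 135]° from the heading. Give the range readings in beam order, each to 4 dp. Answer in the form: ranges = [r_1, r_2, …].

ranges = [0.2887, 0.1967, 0.2194, 0.7341, 5.4848, 4.9797, 0.5000]

beam 1: φ=-135°, α=120°
  cosα=-0.5000 sinα=0.8660 | (1,5) | tMaxX 0.3800 tMaxY 0.2887 | tΔX 2.0000 tΔY 1.1547
    t=0.2887 [y] (1,6) — stop
  → r_1 = 0.2887
beam 2: φ=-90°, α=165°
  cosα=-0.9659 sinα=0.2588 | (1,5) | tMaxX 0.1967 tMaxY 0.9659 | tΔX 1.0353 tΔY 3.8637
    t=0.1967 [x] (0,5) — stop
  → r_2 = 0.1967
beam 3: φ=-45°, α=210°
  cosα=-0.8660 sinα=-0.5000 | (1,5) | tMaxX 0.2194 tMaxY 1.5000 | tΔX 1.1547 tΔY 2.0000
    t=0.2194 [x] (0,5) — stop
  → r_3 = 0.2194
beam 4: φ=0°, α=255°
  cosα=-0.2588 sinα=-0.9659 | (1,5) | tMaxX 0.7341 tMaxY 0.7765 | tΔX 3.8637 tΔY 1.0353
    t=0.7341 [x] (0,5) — stop
  → r_4 = 0.7341
beam 5: φ=45°, α=300°
  cosα=0.5000 sinα=-0.8660 | (1,5) | tMaxX 1.6200 tMaxY 0.8660 | tΔX 2.0000 tΔY 1.1547
    t=0.8660 [y] (1,4)
    t=1.6200 [x] (2,4)
    t=2.0207 [y] (2,3)
    t=3.1754 [y] (2,2)
    t=3.6200 [x] (3,2)
    t=4.3301 [y] (3,1)
    t=5.4848 [y] (3,0) — stop
  → r_5 = 5.4848
beam 6: φ=90°, α=345°
  cosα=0.9659 sinα=-0.2588 | (1,5) | tMaxX 0.8386 tMaxY 2.8978 | tΔX 1.0353 tΔY 3.8637
    t=0.8386 [x] (2,5)
    t=1.8738 [x] (3,5)
    t=2.8978 [y] (3,4)
    t=2.9091 [x] (4,4)
    t=3.9444 [x] (5,4)
    t=4.9797 [x] (6,4) — stop
  → r_6 = 4.9797
beam 7: φ=135°, α=30°
  cosα=0.8660 sinα=0.5000 | (1,5) | tMaxX 0.9353 tMaxY 0.5000 | tΔX 1.1547 tΔY 2.0000
    t=0.5000 [y] (1,6) — stop
  → r_7 = 0.5000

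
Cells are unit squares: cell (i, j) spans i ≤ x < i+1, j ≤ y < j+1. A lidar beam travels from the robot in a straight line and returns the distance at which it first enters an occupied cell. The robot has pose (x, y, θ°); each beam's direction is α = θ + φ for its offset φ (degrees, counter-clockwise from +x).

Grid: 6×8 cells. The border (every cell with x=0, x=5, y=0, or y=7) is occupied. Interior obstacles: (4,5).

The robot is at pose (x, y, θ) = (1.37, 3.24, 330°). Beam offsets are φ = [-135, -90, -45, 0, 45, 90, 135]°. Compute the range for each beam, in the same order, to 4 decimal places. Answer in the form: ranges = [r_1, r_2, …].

beam 1: φ=-135°, α=195°
  dir = (cos 195°, sin 195°) = (-0.9659, -0.2588); from cell (1,3)
  next x-line at t=0.3831, next y-line at t=0.9273; Δt_x=1.0353, Δt_y=3.8637
    x: enter (0,3) at t=0.3831 ← occupied
  → r_1 = 0.3831
beam 2: φ=-90°, α=240°
  dir = (cos 240°, sin 240°) = (-0.5000, -0.8660); from cell (1,3)
  next x-line at t=0.7400, next y-line at t=0.2771; Δt_x=2.0000, Δt_y=1.1547
    y: enter (1,2) at t=0.2771
    x: enter (0,2) at t=0.7400 ← occupied
  → r_2 = 0.7400
beam 3: φ=-45°, α=285°
  dir = (cos 285°, sin 285°) = (0.2588, -0.9659); from cell (1,3)
  next x-line at t=2.4341, next y-line at t=0.2485; Δt_x=3.8637, Δt_y=1.0353
    y: enter (1,2) at t=0.2485
    y: enter (1,1) at t=1.2837
    y: enter (1,0) at t=2.3190 ← occupied
  → r_3 = 2.3190
beam 4: φ=0°, α=330°
  dir = (cos 330°, sin 330°) = (0.8660, -0.5000); from cell (1,3)
  next x-line at t=0.7275, next y-line at t=0.4800; Δt_x=1.1547, Δt_y=2.0000
    y: enter (1,2) at t=0.4800
    x: enter (2,2) at t=0.7275
    x: enter (3,2) at t=1.8822
    y: enter (3,1) at t=2.4800
    x: enter (4,1) at t=3.0369
    x: enter (5,1) at t=4.1916 ← occupied
  → r_4 = 4.1916
beam 5: φ=45°, α=15°
  dir = (cos 15°, sin 15°) = (0.9659, 0.2588); from cell (1,3)
  next x-line at t=0.6522, next y-line at t=2.9364; Δt_x=1.0353, Δt_y=3.8637
    x: enter (2,3) at t=0.6522
    x: enter (3,3) at t=1.6875
    x: enter (4,3) at t=2.7228
    y: enter (4,4) at t=2.9364
    x: enter (5,4) at t=3.7581 ← occupied
  → r_5 = 3.7581
beam 6: φ=90°, α=60°
  dir = (cos 60°, sin 60°) = (0.5000, 0.8660); from cell (1,3)
  next x-line at t=1.2600, next y-line at t=0.8776; Δt_x=2.0000, Δt_y=1.1547
    y: enter (1,4) at t=0.8776
    x: enter (2,4) at t=1.2600
    y: enter (2,5) at t=2.0323
    y: enter (2,6) at t=3.1870
    x: enter (3,6) at t=3.2600
    y: enter (3,7) at t=4.3417 ← occupied
  → r_6 = 4.3417
beam 7: φ=135°, α=105°
  dir = (cos 105°, sin 105°) = (-0.2588, 0.9659); from cell (1,3)
  next x-line at t=1.4296, next y-line at t=0.7868; Δt_x=3.8637, Δt_y=1.0353
    y: enter (1,4) at t=0.7868
    x: enter (0,4) at t=1.4296 ← occupied
  → r_7 = 1.4296

ranges = [0.3831, 0.7400, 2.3190, 4.1916, 3.7581, 4.3417, 1.4296]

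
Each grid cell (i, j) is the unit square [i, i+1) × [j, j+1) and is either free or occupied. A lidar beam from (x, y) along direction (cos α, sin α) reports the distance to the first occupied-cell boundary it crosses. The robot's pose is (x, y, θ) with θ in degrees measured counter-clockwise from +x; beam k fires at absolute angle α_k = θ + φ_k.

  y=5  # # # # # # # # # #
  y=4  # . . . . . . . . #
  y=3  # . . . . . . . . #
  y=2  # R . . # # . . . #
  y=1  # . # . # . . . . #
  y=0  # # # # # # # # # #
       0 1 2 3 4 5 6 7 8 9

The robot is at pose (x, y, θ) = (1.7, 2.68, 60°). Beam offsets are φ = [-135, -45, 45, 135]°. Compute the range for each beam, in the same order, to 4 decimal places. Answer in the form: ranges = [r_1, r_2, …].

beam 1: φ=-135°, α=285°
  dir = (cos 285°, sin 285°) = (0.2588, -0.9659); from cell (1,2)
  next x-line at t=1.1591, next y-line at t=0.7040; Δt_x=3.8637, Δt_y=1.0353
    y: enter (1,1) at t=0.7040
    x: enter (2,1) at t=1.1591 ← occupied
  → r_1 = 1.1591
beam 2: φ=-45°, α=15°
  dir = (cos 15°, sin 15°) = (0.9659, 0.2588); from cell (1,2)
  next x-line at t=0.3106, next y-line at t=1.2364; Δt_x=1.0353, Δt_y=3.8637
    x: enter (2,2) at t=0.3106
    y: enter (2,3) at t=1.2364
    x: enter (3,3) at t=1.3459
    x: enter (4,3) at t=2.3811
    x: enter (5,3) at t=3.4164
    x: enter (6,3) at t=4.4517
    y: enter (6,4) at t=5.1001
    x: enter (7,4) at t=5.4870
    x: enter (8,4) at t=6.5222
    x: enter (9,4) at t=7.5575 ← occupied
  → r_2 = 7.5575
beam 3: φ=45°, α=105°
  dir = (cos 105°, sin 105°) = (-0.2588, 0.9659); from cell (1,2)
  next x-line at t=2.7046, next y-line at t=0.3313; Δt_x=3.8637, Δt_y=1.0353
    y: enter (1,3) at t=0.3313
    y: enter (1,4) at t=1.3666
    y: enter (1,5) at t=2.4018 ← occupied
  → r_3 = 2.4018
beam 4: φ=135°, α=195°
  dir = (cos 195°, sin 195°) = (-0.9659, -0.2588); from cell (1,2)
  next x-line at t=0.7247, next y-line at t=2.6273; Δt_x=1.0353, Δt_y=3.8637
    x: enter (0,2) at t=0.7247 ← occupied
  → r_4 = 0.7247

ranges = [1.1591, 7.5575, 2.4018, 0.7247]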